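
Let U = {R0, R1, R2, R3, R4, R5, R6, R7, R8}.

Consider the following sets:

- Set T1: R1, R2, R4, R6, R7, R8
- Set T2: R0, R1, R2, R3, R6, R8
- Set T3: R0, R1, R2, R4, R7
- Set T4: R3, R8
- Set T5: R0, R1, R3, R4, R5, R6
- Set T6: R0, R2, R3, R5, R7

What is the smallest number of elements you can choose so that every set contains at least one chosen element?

2

Take H = {R2, R3}. Each listed set contains at least one of these, so H is a hitting set of size 2.
The sets T3, T4 are pairwise disjoint, so any hitting set needs a separate element for each — at least 2. Hence 2 is optimal.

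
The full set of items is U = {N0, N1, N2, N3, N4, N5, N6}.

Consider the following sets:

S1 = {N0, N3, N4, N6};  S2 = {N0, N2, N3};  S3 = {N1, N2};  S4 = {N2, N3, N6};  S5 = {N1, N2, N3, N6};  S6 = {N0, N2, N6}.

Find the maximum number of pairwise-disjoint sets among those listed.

S1, S3 are pairwise disjoint (S1={N0,N3,N4,N6}; S3={N1,N2}).
Every remaining set overlaps one of these, and no 3 of the listed sets are pairwise disjoint, so 2 is the maximum.

2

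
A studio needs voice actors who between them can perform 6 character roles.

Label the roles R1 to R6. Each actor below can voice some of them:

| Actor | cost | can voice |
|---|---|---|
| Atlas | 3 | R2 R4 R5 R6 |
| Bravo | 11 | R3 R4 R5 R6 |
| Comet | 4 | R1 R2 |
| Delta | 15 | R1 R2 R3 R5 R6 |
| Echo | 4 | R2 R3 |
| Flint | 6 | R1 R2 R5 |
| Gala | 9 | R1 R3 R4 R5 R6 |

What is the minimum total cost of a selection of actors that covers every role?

11

Atlas, Comet, Echo together cover every role (Atlas ∪ Comet ∪ Echo = {R1, R2, R3, R4, R5, R6}); total cost 3 + 4 + 4 = 11.
No covering selection has total cost below 11.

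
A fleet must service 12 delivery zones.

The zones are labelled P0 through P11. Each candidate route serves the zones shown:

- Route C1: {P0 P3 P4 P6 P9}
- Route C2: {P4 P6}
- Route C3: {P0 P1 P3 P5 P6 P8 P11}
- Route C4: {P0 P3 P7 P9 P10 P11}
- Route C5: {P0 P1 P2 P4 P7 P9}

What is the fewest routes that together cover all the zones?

Take {C3, C4, C5}. Their union is {P0, P1, P2, P3, P4, P5, P6, P7, P8, P9, P10, P11}, which is all 12 zones.
Only C5 contains P2, so C5 is forced; the remaining 6 zones need at least 2 more routes (each remaining route adds at most 5) — so at least 3 routes are needed, and 3 is optimal.

3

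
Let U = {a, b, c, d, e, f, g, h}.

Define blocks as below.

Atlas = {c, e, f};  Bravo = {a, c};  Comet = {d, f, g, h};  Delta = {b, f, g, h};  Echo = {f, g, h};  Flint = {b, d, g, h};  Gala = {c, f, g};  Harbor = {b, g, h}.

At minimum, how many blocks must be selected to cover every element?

3

Atlas and Bravo and Flint together: Atlas ∪ Bravo ∪ Flint = {a, b, c, d, e, f, g, h} — every element is covered.
Only Bravo contains a, so Bravo is forced; the remaining 6 elements need at least 2 more blocks (each remaining block adds at most 4) — so at least 3 blocks are needed, and 3 is optimal.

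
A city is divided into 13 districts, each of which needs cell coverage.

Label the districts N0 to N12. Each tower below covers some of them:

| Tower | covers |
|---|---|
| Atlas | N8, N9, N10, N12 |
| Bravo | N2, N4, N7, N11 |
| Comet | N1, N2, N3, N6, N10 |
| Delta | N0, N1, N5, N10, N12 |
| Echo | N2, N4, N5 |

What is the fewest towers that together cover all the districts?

4

Take {Atlas, Bravo, Comet, Delta}. Their union is {N0, N1, N2, N3, N4, N5, N6, N7, N8, N9, N10, N11, N12}, which is all 13 districts.
Only Comet contains N3, so Comet is forced; the remaining 8 districts need at least 3 more towers (each remaining tower adds at most 3) — so at least 4 towers are needed, and 4 is optimal.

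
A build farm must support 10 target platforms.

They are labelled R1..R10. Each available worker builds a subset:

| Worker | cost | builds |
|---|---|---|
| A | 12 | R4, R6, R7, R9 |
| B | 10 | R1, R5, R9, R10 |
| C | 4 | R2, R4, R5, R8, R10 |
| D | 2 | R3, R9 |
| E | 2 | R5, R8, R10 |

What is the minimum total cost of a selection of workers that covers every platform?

28

A, B, C, D together cover every platform (A ∪ B ∪ C ∪ D = {R1, R2, R3, R4, R5, R6, R7, R8, R9, R10}); total cost 12 + 10 + 4 + 2 = 28.
The greedy pick E, D, C, A, B costs 30; no covering selection beats 28.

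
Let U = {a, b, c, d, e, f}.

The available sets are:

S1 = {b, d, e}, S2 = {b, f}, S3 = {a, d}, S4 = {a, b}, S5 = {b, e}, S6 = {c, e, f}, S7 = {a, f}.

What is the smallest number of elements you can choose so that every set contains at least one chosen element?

3

Take H = {a, b, c}. Each listed set contains at least one of these, so H is a hitting set of size 3.
No choice of 2 elements meets every set, so 3 is the minimum.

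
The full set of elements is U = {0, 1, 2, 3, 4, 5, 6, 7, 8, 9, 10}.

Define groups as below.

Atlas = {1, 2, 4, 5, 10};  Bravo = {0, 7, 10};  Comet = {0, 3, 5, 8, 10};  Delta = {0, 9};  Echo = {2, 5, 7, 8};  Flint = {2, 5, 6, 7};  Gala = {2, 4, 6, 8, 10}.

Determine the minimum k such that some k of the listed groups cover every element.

4

Atlas, Comet, Delta, and Flint cover everything between them: the union {0, 1, 2, 3, 4, 5, 6, 7, 8, 9, 10} is all of U.
No 3 of the 7 groups cover everything (all 35 combinations miss at least one element), so 4 is optimal.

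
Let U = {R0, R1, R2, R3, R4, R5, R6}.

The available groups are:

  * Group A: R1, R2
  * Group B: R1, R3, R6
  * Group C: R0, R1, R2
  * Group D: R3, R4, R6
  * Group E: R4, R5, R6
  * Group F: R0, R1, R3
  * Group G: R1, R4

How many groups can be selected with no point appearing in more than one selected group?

C, D are pairwise disjoint (C={R0,R1,R2}; D={R3,R4,R6}).
Every remaining group overlaps one of these, and no 3 of the listed groups are pairwise disjoint, so 2 is the maximum.

2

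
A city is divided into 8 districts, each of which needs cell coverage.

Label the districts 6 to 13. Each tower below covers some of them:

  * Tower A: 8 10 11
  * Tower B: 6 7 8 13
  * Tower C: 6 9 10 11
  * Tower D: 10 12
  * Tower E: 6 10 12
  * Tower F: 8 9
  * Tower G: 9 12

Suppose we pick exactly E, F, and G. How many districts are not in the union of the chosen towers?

Union of E, F, G = {6, 8, 9, 10, 12}.
Not covered: 7, 11, 13 — 3 districts.

3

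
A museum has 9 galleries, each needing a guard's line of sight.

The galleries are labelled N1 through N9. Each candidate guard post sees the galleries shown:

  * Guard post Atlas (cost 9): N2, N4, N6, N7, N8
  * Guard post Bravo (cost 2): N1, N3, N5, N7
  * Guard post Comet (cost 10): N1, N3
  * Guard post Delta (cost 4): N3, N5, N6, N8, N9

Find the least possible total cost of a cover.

15

Atlas, Bravo, Delta together cover every gallery (Atlas ∪ Bravo ∪ Delta = {N1, N2, N3, N4, N5, N6, N7, N8, N9}); total cost 9 + 2 + 4 = 15.
No covering selection has total cost below 15.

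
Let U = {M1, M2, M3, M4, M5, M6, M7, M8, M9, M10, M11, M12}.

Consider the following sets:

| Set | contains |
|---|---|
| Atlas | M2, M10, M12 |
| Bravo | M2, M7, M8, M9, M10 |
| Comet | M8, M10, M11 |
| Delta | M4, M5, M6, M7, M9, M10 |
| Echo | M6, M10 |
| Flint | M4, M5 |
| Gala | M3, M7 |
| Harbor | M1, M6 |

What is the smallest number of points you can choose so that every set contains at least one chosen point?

4

H = {M3, M4, M6, M10} meets every set (each contains at least one member of H), and |H| = 4.
The sets Atlas, Flint, Gala, Harbor are pairwise disjoint, so any hitting set needs a separate point for each — at least 4. Hence 4 is optimal.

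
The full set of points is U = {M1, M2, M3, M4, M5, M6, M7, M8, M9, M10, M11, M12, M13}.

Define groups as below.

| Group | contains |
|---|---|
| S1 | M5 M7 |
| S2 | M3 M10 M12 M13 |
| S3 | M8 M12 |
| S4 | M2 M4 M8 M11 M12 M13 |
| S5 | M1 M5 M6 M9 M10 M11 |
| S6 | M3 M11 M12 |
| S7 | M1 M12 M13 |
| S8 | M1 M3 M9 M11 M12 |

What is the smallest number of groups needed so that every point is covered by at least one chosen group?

4

Take {S1, S4, S5, S8}. Their union is {M1, M2, M3, M4, M5, M6, M7, M8, M9, M10, M11, M12, M13}, which is all 13 points.
No 3 of the 8 groups cover everything (all 56 combinations miss at least one point), so 4 is optimal.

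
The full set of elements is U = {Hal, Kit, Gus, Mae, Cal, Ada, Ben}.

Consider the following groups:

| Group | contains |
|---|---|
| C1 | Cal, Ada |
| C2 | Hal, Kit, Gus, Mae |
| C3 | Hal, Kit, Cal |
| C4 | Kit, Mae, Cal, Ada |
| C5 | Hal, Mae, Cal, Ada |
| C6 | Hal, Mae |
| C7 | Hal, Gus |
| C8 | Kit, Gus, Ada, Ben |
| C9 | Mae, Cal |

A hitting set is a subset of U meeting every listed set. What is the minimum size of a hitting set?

3

The 3 elements {Hal, Cal, Ben} hit every group.
No choice of 2 elements meets every group, so 3 is the minimum.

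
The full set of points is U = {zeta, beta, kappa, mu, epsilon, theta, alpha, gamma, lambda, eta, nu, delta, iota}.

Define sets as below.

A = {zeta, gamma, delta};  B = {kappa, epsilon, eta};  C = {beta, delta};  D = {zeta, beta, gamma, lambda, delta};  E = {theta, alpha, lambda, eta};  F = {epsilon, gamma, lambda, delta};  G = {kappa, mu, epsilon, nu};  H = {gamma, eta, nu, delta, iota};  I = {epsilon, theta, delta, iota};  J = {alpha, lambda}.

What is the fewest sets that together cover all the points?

4

D and E and G and I together: D ∪ E ∪ G ∪ I = {zeta, beta, kappa, mu, epsilon, theta, alpha, gamma, lambda, eta, nu, delta, iota} — every point is covered.
No 3 of the 10 sets cover everything (all 120 combinations miss at least one point), so 4 is optimal.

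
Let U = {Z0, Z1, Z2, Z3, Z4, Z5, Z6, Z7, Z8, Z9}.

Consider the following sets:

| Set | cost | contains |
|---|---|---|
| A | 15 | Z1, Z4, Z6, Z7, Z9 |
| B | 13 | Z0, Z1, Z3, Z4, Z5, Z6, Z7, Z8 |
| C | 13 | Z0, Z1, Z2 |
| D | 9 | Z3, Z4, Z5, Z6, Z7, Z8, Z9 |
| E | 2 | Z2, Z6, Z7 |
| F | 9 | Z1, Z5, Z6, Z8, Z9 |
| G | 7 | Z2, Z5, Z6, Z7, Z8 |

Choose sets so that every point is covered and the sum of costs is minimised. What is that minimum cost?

22

C, D together cover every point (C ∪ D = {Z0, Z1, Z2, Z3, Z4, Z5, Z6, Z7, Z8, Z9}); total cost 13 + 9 = 22.
The greedy pick E, D, B costs 24; no covering selection beats 22.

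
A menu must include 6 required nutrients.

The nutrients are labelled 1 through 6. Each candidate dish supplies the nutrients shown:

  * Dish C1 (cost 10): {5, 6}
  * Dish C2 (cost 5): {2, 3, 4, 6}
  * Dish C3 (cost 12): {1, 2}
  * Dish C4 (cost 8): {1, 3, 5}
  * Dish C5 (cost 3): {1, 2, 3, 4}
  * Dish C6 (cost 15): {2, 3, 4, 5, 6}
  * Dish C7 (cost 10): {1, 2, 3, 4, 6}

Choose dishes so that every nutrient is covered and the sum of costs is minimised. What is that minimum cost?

13

C2, C4 together cover every nutrient (C2 ∪ C4 = {1, 2, 3, 4, 5, 6}); total cost 5 + 8 = 13.
No covering selection has total cost below 13.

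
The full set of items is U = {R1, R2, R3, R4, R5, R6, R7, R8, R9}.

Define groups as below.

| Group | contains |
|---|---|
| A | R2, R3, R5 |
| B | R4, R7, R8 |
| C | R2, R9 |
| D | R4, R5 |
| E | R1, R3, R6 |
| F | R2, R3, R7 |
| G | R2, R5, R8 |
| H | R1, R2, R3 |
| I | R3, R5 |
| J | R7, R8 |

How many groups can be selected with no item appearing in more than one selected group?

C, D, E, J are pairwise disjoint (C={R2,R9}; D={R4,R5}; E={R1,R3,R6}; J={R7,R8}).
Every remaining group overlaps one of these, and no 5 of the listed groups are pairwise disjoint, so 4 is the maximum.

4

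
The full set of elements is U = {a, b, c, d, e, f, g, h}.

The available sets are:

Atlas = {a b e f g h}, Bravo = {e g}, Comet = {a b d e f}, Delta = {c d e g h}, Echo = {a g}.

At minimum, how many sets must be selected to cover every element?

2

Atlas and Delta together: Atlas ∪ Delta = {a, b, c, d, e, f, g, h} — every element is covered.
No single set has all 8 elements (the largest, Atlas, has 6), so 2 is optimal.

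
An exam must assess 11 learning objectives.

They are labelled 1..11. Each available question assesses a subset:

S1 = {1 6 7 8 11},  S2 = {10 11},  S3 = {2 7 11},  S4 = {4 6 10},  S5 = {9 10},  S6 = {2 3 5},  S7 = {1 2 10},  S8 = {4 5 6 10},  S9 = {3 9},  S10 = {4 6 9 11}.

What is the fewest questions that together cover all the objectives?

4

S1 and S4 and S6 and S10 together: S1 ∪ S4 ∪ S6 ∪ S10 = {1, 2, 3, 4, 5, 6, 7, 8, 9, 10, 11} — every objective is covered.
No 3 of the 10 questions cover everything (all 120 combinations miss at least one objective), so 4 is optimal.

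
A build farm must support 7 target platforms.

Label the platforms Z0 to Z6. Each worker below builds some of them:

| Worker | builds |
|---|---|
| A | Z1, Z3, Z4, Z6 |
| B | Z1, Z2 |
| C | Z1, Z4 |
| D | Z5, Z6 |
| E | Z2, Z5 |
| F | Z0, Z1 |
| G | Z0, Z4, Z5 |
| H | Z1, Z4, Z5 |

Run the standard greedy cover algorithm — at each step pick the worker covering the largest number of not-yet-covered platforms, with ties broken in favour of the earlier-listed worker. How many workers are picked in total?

Greedy: pick A (covers 4 new) → pick E (covers 2 new) → pick F (covers 1 new). Total picks: 3.

3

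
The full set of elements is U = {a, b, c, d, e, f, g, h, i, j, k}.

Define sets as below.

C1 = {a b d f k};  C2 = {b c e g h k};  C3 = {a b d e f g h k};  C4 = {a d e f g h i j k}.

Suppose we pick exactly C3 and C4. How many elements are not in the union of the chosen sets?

1

Union of C3, C4 = {a, b, d, e, f, g, h, i, j, k}.
Not covered: c — 1 element.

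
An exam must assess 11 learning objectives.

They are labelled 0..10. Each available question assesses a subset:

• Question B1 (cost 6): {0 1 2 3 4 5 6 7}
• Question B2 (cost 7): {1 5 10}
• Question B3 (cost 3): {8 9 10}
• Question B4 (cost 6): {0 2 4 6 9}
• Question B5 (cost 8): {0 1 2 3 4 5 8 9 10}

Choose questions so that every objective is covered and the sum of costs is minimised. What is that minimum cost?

B1, B3 together cover every objective (B1 ∪ B3 = {0, 1, 2, 3, 4, 5, 6, 7, 8, 9, 10}); total cost 6 + 3 = 9.
No covering selection has total cost below 9.

9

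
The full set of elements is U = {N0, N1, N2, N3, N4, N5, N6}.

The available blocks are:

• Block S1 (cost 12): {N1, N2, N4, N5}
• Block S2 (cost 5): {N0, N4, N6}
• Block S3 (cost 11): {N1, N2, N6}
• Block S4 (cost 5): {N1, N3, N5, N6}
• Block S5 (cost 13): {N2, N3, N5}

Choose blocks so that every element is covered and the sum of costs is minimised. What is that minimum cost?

S2, S3, S4 together cover every element (S2 ∪ S3 ∪ S4 = {N0, N1, N2, N3, N4, N5, N6}); total cost 5 + 11 + 5 = 21.
No covering selection has total cost below 21.

21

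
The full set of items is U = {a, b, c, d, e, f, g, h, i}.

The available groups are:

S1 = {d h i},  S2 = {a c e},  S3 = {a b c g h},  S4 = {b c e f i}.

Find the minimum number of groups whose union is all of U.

Take {S1, S3, S4}. Their union is {a, b, c, d, e, f, g, h, i}, which is all 9 items.
Only S1 contains d, so S1 is forced; the remaining 6 items need at least 2 more groups (each remaining group adds at most 4) — so at least 3 groups are needed, and 3 is optimal.

3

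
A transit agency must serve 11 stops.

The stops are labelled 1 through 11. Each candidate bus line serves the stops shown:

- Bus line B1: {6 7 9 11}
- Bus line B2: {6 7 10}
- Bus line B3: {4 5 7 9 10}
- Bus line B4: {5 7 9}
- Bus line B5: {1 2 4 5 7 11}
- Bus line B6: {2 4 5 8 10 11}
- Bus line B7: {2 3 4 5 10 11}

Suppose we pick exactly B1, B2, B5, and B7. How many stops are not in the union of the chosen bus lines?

1

Union of B1, B2, B5, B7 = {1, 2, 3, 4, 5, 6, 7, 9, 10, 11}.
Not covered: 8 — 1 stop.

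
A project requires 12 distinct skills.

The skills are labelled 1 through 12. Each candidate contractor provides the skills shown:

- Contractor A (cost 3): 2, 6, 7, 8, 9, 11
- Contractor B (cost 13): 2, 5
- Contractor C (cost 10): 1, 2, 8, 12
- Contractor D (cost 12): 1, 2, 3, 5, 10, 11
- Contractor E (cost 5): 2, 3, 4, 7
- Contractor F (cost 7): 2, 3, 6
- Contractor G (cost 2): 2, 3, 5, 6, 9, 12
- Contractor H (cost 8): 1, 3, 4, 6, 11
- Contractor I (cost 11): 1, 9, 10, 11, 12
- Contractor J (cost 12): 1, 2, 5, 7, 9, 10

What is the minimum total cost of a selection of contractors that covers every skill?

A, E, G, I together cover every skill (A ∪ E ∪ G ∪ I = {1, 2, 3, 4, 5, 6, 7, 8, 9, 10, 11, 12}); total cost 3 + 5 + 2 + 11 = 21.
The greedy pick G, A, H, I costs 24; no covering selection beats 21.

21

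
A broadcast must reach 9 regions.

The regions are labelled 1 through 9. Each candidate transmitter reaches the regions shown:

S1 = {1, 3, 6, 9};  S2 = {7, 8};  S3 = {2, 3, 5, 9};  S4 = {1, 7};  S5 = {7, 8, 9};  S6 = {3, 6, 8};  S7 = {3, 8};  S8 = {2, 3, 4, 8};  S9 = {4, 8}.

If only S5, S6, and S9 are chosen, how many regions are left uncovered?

Union of S5, S6, S9 = {3, 4, 6, 7, 8, 9}.
Not covered: 1, 2, 5 — 3 regions.

3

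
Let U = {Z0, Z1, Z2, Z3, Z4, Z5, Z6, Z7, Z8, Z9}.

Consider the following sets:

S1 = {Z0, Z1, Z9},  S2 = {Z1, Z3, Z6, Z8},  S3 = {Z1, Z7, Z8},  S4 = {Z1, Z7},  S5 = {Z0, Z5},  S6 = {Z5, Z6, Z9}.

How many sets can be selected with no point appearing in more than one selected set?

2

S4, S6 are pairwise disjoint (S4={Z1,Z7}; S6={Z5,Z6,Z9}).
Every remaining set overlaps one of these, and no 3 of the listed sets are pairwise disjoint, so 2 is the maximum.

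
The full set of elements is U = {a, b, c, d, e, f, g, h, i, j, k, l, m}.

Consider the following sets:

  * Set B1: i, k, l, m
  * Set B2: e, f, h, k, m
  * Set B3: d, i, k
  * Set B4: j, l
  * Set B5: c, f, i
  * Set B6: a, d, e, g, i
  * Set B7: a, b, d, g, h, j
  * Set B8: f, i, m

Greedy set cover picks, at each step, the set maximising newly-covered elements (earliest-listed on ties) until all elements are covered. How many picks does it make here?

Greedy: pick B7 (covers 6 new) → pick B1 (covers 4 new) → pick B2 (covers 2 new) → pick B5 (covers 1 new). Total picks: 4.

4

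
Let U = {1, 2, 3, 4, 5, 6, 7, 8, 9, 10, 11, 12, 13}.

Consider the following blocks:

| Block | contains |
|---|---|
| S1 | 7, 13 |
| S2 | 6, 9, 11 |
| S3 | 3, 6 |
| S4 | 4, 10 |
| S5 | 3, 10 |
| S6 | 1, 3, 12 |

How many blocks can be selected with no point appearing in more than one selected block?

4

S1, S2, S4, S6 are pairwise disjoint (S1={7,13}; S2={6,9,11}; S4={4,10}; S6={1,3,12}).
Every remaining block overlaps one of these, and no 5 of the listed blocks are pairwise disjoint, so 4 is the maximum.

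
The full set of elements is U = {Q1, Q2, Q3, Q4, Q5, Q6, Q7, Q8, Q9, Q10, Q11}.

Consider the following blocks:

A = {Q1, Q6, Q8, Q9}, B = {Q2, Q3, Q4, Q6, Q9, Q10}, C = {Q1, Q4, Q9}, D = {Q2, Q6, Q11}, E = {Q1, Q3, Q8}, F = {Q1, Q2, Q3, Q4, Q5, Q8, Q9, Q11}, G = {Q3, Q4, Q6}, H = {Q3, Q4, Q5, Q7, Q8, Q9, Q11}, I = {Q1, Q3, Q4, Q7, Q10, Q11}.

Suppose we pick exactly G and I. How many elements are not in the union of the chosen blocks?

Union of G, I = {Q1, Q3, Q4, Q6, Q7, Q10, Q11}.
Not covered: Q2, Q5, Q8, Q9 — 4 elements.

4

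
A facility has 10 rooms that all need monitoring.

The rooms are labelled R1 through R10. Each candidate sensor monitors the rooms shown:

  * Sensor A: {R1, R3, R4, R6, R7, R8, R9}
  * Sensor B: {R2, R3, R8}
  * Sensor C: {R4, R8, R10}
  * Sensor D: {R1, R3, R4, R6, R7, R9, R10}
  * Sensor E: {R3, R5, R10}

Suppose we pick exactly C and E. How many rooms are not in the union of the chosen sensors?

Union of C, E = {R3, R4, R5, R8, R10}.
Not covered: R1, R2, R6, R7, R9 — 5 rooms.

5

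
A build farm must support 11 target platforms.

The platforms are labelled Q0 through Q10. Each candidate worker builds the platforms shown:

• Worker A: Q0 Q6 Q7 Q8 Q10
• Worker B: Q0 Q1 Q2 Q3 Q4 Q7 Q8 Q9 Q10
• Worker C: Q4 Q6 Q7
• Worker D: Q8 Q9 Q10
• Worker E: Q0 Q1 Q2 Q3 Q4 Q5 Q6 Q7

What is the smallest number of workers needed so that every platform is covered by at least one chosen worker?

2

B and E together: B ∪ E = {Q0, Q1, Q2, Q3, Q4, Q5, Q6, Q7, Q8, Q9, Q10} — every platform is covered.
No single worker has all 11 platforms (the largest, B, has 9), so 2 is optimal.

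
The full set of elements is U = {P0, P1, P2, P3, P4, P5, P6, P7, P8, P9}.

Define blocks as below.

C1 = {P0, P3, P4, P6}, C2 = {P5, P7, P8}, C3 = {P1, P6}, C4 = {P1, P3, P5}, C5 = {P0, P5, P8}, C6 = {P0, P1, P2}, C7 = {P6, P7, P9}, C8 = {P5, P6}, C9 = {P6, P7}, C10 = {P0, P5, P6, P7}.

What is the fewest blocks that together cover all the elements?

C1 and C5 and C6 and C7 together: C1 ∪ C5 ∪ C6 ∪ C7 = {P0, P1, P2, P3, P4, P5, P6, P7, P8, P9} — every element is covered.
Only C6 contains P2, so C6 is forced; the remaining 7 elements need at least 3 more blocks (each remaining block adds at most 3) — so at least 4 blocks are needed, and 4 is optimal.

4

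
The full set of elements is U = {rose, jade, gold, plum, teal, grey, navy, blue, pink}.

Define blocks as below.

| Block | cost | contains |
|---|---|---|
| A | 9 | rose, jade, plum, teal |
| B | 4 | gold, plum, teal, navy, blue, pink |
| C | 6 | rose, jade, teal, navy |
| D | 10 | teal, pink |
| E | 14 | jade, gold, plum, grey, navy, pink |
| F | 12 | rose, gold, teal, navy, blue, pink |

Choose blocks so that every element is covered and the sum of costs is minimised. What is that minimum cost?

24

B, C, E together cover every element (B ∪ C ∪ E = {rose, jade, gold, plum, teal, grey, navy, blue, pink}); total cost 4 + 6 + 14 = 24.
No covering selection has total cost below 24.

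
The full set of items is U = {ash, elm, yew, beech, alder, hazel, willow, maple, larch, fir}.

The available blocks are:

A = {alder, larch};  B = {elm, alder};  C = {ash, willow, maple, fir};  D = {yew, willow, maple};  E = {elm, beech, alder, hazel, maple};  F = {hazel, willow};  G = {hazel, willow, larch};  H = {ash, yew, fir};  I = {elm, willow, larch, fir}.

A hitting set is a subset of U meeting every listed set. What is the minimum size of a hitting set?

Take T = {yew, alder, willow}. Each listed block contains at least one of these, so T is a hitting set of size 3.
The blocks A, F, H are pairwise disjoint, so any hitting set needs a separate item for each — at least 3. Hence 3 is optimal.

3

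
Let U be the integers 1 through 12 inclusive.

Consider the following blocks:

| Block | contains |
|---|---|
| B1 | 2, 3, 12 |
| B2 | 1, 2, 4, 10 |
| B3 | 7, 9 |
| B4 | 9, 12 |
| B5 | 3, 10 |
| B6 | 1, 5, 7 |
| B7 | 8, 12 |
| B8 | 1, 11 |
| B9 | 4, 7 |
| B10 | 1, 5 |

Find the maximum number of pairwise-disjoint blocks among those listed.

B5, B7, B8, B9 are pairwise disjoint (B5={3,10}; B7={8,12}; B8={1,11}; B9={4,7}).
Every remaining block overlaps one of these, and no 5 of the listed blocks are pairwise disjoint, so 4 is the maximum.

4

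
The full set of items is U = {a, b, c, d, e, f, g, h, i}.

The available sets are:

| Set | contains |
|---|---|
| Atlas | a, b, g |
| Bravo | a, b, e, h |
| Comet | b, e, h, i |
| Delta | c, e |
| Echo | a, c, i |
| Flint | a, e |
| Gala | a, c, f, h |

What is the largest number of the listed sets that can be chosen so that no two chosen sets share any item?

Atlas, Delta are pairwise disjoint (Atlas={a,b,g}; Delta={c,e}).
Every remaining set overlaps one of these, and no 3 of the listed sets are pairwise disjoint, so 2 is the maximum.

2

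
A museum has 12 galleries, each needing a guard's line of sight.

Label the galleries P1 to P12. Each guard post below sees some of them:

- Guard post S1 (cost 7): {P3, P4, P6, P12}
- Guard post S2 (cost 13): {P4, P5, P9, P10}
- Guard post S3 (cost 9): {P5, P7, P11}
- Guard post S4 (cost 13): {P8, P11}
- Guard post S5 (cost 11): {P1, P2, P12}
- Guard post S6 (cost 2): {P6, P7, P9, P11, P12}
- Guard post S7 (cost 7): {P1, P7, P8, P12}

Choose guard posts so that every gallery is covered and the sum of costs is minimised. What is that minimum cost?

40

S1, S2, S5, S6, S7 together cover every gallery (S1 ∪ S2 ∪ S5 ∪ S6 ∪ S7 = {P1, P2, P3, P4, P5, P6, P7, P8, P9, P10, P11, P12}); total cost 7 + 13 + 11 + 2 + 7 = 40.
No covering selection has total cost below 40.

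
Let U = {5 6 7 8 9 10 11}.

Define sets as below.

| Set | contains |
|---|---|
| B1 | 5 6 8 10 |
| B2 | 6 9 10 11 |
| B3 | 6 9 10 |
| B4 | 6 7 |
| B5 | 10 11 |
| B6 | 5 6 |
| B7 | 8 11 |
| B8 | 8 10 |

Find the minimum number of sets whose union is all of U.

Take {B1, B2, B4}. Their union is {5, 6, 7, 8, 9, 10, 11}, which is all 7 items.
Only B4 contains 7, so B4 is forced; the remaining 5 items need at least 2 more sets (each remaining set adds at most 3) — so at least 3 sets are needed, and 3 is optimal.

3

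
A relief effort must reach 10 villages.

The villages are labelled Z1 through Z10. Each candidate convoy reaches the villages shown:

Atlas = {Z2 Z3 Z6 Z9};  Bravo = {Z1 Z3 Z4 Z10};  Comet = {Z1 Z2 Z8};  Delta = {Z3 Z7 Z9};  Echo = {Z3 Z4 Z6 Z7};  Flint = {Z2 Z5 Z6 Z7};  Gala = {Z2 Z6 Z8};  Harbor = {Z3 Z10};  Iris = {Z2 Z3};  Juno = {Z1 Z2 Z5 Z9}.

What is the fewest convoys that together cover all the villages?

4

Bravo and Comet and Flint and Juno together: Bravo ∪ Comet ∪ Flint ∪ Juno = {Z1, Z2, Z3, Z4, Z5, Z6, Z7, Z8, Z9, Z10} — every village is covered.
No 3 of the 10 convoys cover everything (all 120 combinations miss at least one village), so 4 is optimal.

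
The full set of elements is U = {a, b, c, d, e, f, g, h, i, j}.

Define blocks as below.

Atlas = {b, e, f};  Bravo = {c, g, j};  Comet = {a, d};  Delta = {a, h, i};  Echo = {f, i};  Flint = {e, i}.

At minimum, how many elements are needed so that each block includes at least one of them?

The 4 elements {a, e, g, i} hit every block.
No choice of 3 elements meets every block, so 4 is the minimum.

4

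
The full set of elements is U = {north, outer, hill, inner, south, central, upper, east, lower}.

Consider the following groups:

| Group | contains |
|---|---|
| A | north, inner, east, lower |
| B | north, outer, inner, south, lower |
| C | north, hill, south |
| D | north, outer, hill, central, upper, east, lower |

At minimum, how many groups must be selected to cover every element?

2

Take {B, D}. Their union is {north, outer, hill, inner, south, central, upper, east, lower}, which is all 9 elements.
No single group has all 9 elements (the largest, D, has 7), so 2 is optimal.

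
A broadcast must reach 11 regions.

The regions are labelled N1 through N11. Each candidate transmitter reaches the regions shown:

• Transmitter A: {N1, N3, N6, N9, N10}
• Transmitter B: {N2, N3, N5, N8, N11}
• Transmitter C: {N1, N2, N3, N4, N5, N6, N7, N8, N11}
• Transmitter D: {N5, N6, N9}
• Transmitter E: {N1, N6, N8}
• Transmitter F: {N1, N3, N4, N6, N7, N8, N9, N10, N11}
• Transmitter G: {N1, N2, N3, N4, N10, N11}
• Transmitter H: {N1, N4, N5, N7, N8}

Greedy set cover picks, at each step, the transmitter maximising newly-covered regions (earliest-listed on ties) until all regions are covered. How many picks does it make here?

Greedy: pick C (covers 9 new) → pick A (covers 2 new). Total picks: 2.

2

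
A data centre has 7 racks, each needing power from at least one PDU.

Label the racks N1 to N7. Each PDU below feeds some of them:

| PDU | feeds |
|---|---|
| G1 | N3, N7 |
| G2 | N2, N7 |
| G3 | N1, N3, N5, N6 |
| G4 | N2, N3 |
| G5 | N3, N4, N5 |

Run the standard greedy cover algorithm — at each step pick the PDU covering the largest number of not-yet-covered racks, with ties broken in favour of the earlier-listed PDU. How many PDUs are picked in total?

3

Greedy: pick G3 (covers 4 new) → pick G2 (covers 2 new) → pick G5 (covers 1 new). Total picks: 3.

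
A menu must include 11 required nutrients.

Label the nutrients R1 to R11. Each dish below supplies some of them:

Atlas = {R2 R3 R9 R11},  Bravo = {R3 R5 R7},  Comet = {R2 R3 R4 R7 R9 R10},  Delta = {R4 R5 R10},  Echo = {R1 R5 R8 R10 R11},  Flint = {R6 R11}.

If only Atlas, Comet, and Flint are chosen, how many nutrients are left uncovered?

Union of Atlas, Comet, Flint = {R2, R3, R4, R6, R7, R9, R10, R11}.
Not covered: R1, R5, R8 — 3 nutrients.

3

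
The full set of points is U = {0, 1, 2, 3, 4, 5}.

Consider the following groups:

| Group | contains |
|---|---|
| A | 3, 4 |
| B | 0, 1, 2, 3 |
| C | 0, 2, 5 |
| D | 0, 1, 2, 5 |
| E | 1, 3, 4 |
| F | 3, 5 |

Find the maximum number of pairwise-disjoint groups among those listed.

2

C, E are pairwise disjoint (C={0,2,5}; E={1,3,4}).
Every remaining group overlaps one of these, and no 3 of the listed groups are pairwise disjoint, so 2 is the maximum.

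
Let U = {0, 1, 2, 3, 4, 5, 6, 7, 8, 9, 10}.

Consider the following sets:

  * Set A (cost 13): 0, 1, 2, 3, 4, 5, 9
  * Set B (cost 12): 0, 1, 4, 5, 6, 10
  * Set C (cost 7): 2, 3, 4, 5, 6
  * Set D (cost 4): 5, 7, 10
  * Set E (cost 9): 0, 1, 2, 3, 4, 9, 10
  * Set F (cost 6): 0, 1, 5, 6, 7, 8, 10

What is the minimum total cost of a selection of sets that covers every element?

15

E, F together cover every element (E ∪ F = {0, 1, 2, 3, 4, 5, 6, 7, 8, 9, 10}); total cost 9 + 6 = 15.
No covering selection has total cost below 15.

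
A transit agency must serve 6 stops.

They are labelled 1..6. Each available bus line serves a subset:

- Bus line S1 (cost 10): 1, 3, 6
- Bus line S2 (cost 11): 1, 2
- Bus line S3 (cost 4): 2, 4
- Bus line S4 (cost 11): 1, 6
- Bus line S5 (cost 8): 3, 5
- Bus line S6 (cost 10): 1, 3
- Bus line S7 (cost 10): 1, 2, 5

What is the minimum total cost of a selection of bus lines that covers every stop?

22

S1, S3, S5 together cover every stop (S1 ∪ S3 ∪ S5 = {1, 2, 3, 4, 5, 6}); total cost 10 + 4 + 8 = 22.
No covering selection has total cost below 22.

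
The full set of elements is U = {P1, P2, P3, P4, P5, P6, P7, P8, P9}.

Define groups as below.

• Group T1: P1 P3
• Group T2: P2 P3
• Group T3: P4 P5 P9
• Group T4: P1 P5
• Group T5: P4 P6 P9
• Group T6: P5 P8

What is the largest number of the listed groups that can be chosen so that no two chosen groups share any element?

T1, T5, T6 are pairwise disjoint (T1={P1,P3}; T5={P4,P6,P9}; T6={P5,P8}).
Every remaining group overlaps one of these, and no 4 of the listed groups are pairwise disjoint, so 3 is the maximum.

3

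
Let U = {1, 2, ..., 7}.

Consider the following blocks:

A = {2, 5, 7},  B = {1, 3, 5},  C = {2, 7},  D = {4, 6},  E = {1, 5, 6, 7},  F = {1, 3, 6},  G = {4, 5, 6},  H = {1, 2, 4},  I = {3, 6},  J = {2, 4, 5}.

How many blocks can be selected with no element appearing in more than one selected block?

3

B, C, D are pairwise disjoint (B={1,3,5}; C={2,7}; D={4,6}).
Every remaining block overlaps one of these, and no 4 of the listed blocks are pairwise disjoint, so 3 is the maximum.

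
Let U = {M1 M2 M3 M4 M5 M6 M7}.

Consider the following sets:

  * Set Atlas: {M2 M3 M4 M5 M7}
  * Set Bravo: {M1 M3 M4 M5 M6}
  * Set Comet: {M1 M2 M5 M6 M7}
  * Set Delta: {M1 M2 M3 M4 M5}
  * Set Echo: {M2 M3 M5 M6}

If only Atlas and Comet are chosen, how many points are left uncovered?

Union of Atlas, Comet = {M1, M2, M3, M4, M5, M6, M7} — that's every point, so 0 are uncovered.

0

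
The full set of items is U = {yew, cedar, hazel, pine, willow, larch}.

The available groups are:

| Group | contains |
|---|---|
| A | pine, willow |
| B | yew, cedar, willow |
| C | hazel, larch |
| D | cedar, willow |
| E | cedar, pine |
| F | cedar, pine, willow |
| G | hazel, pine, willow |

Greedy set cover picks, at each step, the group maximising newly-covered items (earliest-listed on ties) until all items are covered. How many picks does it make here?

3

Greedy: pick B (covers 3 new) → pick C (covers 2 new) → pick A (covers 1 new). Total picks: 3.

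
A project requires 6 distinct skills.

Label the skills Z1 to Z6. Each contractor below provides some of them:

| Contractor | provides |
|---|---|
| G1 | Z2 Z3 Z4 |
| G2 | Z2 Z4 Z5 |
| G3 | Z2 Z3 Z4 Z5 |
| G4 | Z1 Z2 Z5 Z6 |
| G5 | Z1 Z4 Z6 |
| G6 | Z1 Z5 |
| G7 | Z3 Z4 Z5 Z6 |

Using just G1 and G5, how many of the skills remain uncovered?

1

Union of G1, G5 = {Z1, Z2, Z3, Z4, Z6}.
Not covered: Z5 — 1 skill.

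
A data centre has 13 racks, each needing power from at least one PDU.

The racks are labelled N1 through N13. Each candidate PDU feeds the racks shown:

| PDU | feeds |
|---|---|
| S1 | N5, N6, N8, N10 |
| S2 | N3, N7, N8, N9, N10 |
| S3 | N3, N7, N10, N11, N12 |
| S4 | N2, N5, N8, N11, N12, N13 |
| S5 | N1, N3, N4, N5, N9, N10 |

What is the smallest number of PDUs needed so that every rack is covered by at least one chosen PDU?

Take {S1, S2, S4, S5}. Their union is {N1, N2, N3, N4, N5, N6, N7, N8, N9, N10, N11, N12, N13}, which is all 13 racks.
Only S1 contains N6, so S1 is forced; the remaining 9 racks need at least 3 more PDUs (each remaining PDU adds at most 4) — so at least 4 PDUs are needed, and 4 is optimal.

4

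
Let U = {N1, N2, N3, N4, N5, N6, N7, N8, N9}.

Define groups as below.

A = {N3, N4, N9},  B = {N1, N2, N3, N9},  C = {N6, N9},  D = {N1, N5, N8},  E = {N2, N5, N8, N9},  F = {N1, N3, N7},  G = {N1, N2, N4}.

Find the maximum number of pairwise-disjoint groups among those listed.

2

A, D are pairwise disjoint (A={N3,N4,N9}; D={N1,N5,N8}).
Every remaining group overlaps one of these, and no 3 of the listed groups are pairwise disjoint, so 2 is the maximum.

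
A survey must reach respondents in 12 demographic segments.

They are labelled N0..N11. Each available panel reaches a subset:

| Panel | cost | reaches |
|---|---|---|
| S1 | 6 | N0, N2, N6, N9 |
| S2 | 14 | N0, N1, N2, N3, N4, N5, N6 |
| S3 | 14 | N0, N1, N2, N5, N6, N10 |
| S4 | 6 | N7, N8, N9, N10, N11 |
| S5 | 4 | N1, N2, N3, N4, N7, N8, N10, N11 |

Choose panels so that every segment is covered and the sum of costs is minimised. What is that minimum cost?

S2, S4 together cover every segment (S2 ∪ S4 = {N0, N1, N2, N3, N4, N5, N6, N7, N8, N9, N10, N11}); total cost 14 + 6 = 20.
The greedy pick S5, S1, S2 costs 24; no covering selection beats 20.

20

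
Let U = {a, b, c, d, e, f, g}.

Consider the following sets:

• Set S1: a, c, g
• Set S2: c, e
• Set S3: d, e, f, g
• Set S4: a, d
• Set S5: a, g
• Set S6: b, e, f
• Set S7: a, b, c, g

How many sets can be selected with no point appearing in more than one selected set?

2

S1, S6 are pairwise disjoint (S1={a,c,g}; S6={b,e,f}).
Every remaining set overlaps one of these, and no 3 of the listed sets are pairwise disjoint, so 2 is the maximum.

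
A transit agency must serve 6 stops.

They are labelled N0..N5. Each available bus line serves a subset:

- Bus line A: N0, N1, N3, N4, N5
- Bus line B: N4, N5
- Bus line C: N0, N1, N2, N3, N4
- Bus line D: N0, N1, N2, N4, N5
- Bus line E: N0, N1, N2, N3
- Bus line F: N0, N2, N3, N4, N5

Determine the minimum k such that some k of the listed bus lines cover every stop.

Take {A, D}. Their union is {N0, N1, N2, N3, N4, N5}, which is all 6 stops.
No single bus line has all 6 stops (the largest, A, has 5), so 2 is optimal.

2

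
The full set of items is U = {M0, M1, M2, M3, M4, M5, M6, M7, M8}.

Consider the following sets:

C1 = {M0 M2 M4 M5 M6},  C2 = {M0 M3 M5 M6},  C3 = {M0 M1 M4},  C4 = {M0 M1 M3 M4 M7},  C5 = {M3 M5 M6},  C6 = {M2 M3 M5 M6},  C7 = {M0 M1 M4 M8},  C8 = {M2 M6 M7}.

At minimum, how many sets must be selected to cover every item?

3

C1, C4, and C7 cover everything between them: the union {M0, M1, M2, M3, M4, M5, M6, M7, M8} is all of U.
Only C7 contains M8, so C7 is forced; the remaining 5 items need at least 2 more sets (each remaining set adds at most 4) — so at least 3 sets are needed, and 3 is optimal.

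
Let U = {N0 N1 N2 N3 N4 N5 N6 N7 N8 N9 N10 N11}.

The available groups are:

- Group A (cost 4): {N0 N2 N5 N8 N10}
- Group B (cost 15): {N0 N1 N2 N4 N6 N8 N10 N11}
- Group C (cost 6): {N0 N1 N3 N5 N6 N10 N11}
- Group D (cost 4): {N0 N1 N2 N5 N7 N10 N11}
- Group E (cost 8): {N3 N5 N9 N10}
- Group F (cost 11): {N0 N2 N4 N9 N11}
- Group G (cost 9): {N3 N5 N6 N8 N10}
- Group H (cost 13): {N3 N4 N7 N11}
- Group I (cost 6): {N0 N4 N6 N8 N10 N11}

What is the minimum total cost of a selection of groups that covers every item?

D, E, I together cover every item (D ∪ E ∪ I = {N0, N1, N2, N3, N4, N5, N6, N7, N8, N9, N10, N11}); total cost 4 + 8 + 6 = 18.
No covering selection has total cost below 18.

18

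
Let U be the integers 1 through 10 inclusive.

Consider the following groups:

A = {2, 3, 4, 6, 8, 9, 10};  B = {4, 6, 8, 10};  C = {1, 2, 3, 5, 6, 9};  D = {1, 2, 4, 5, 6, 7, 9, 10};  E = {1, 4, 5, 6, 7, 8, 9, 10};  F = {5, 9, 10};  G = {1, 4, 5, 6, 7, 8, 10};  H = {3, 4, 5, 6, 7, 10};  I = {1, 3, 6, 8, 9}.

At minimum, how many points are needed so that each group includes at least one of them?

T = {9, 10} meets every group (each contains at least one member of T), and |T| = 2.
No single point lies in every group, so at least 2 are needed and 2 is optimal.

2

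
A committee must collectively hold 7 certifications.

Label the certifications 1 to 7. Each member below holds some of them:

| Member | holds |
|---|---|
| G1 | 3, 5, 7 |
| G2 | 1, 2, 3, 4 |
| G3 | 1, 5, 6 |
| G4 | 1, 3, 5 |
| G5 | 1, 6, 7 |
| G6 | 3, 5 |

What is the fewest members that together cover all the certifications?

3

G1 and G2 and G5 together: G1 ∪ G2 ∪ G5 = {1, 2, 3, 4, 5, 6, 7} — every certification is covered.
Only G2 contains 2, so G2 is forced; the remaining 3 certifications need at least 2 more members (each remaining member adds at most 2) — so at least 3 members are needed, and 3 is optimal.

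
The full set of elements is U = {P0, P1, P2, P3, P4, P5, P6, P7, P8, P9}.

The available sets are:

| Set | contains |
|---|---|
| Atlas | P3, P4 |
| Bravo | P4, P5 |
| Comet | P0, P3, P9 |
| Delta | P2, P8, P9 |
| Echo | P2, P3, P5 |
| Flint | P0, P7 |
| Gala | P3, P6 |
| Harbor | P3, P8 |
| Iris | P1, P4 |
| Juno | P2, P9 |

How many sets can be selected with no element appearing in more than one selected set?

4

Flint, Harbor, Iris, Juno are pairwise disjoint (Flint={P0,P7}; Harbor={P3,P8}; Iris={P1,P4}; Juno={P2,P9}).
Every remaining set overlaps one of these, and no 5 of the listed sets are pairwise disjoint, so 4 is the maximum.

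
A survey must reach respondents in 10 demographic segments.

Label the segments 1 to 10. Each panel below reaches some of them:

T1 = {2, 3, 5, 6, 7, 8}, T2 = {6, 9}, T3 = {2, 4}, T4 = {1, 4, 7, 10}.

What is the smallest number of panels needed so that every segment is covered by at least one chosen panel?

T1 and T2 and T4 together: T1 ∪ T2 ∪ T4 = {1, 2, 3, 4, 5, 6, 7, 8, 9, 10} — every segment is covered.
Only T4 contains 1, so T4 is forced; the remaining 6 segments need at least 2 more panels (each remaining panel adds at most 5) — so at least 3 panels are needed, and 3 is optimal.

3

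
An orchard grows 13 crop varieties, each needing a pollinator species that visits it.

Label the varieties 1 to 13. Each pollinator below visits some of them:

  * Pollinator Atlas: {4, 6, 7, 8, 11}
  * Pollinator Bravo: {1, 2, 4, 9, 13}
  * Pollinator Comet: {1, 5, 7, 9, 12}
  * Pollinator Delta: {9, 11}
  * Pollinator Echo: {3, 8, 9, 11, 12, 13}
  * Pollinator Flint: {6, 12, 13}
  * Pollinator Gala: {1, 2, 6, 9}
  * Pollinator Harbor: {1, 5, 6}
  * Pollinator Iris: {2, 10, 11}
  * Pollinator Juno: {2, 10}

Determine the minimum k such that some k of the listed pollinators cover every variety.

4

Atlas and Comet and Echo and Juno together: Atlas ∪ Comet ∪ Echo ∪ Juno = {1, 2, 3, 4, 5, 6, 7, 8, 9, 10, 11, 12, 13} — every variety is covered.
Only Echo contains 3, so Echo is forced; the remaining 7 varieties need at least 3 more pollinators (each remaining pollinator adds at most 3) — so at least 4 pollinators are needed, and 4 is optimal.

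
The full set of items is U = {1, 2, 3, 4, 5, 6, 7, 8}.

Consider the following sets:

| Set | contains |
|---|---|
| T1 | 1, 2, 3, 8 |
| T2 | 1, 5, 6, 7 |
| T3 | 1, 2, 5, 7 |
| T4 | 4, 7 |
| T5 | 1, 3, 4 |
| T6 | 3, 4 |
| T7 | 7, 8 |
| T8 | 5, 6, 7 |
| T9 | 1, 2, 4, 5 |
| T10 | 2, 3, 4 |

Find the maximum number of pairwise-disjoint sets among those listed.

2

T8, T10 are pairwise disjoint (T8={5,6,7}; T10={2,3,4}).
Every remaining set overlaps one of these, and no 3 of the listed sets are pairwise disjoint, so 2 is the maximum.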